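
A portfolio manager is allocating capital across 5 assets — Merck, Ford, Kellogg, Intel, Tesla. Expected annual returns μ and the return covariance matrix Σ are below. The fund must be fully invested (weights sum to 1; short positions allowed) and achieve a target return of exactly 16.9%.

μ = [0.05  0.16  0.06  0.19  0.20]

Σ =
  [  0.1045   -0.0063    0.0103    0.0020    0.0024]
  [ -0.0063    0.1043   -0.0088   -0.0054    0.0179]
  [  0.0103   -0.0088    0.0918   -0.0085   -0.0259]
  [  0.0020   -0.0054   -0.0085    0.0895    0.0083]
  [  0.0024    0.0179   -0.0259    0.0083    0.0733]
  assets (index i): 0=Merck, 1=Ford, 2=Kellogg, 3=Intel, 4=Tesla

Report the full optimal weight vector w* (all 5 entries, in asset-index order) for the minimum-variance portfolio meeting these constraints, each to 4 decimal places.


-0.0214  0.1669  0.1756  0.2942  0.3846

x=Σ⁻¹μ = [0.2850  1.3311  1.7242  2.1042  2.7651]
y=Σ⁻¹𝟙 = [7.9408  9.3837  16.3710  11.6743  15.5537]
a=μᵀx=1.283489  b=𝟙ᵀx=8.209551  c=𝟙ᵀy=60.923550  D=ac−b²=10.797976
λ₁=(c·0.169−b)/D = (60.923550·0.169−8.209551)/10.797976 = 0.193233
λ₂=(a−b·0.169)/D = (1.283489−8.209551·0.169)/10.797976 = -0.009625
w* = 0.193233·x + -0.009625·y:
  w_0 = 0.193233·0.2850 + -0.009625·7.9408 = -0.0214  (Merck)
  w_1 = 0.193233·1.3311 + -0.009625·9.3837 = 0.1669  (Ford)
  w_2 = 0.193233·1.7242 + -0.009625·16.3710 = 0.1756  (Kellogg)
  w_3 = 0.193233·2.1042 + -0.009625·11.6743 = 0.2942  (Intel)
  w_4 = 0.193233·2.7651 + -0.009625·15.5537 = 0.3846  (Tesla)
Σw_i=1.0000  μᵀw=0.1690
σ²=wᵀΣw=λ₁·μ_p+λ₂ = 0.193233·0.169 + -0.009625 = 0.023032 ≈ 0.0230


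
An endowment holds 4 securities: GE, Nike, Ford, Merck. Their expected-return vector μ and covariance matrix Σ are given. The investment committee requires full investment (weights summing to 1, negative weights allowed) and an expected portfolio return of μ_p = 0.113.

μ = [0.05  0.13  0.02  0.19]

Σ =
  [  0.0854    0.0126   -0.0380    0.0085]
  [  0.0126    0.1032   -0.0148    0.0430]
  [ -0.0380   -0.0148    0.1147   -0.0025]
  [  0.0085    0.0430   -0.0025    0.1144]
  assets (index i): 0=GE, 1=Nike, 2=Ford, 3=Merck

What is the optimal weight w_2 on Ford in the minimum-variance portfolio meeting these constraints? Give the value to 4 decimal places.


0.1948

p=Σ⁻¹μ = [0.5605  0.6888  0.4788  1.3708]
q=Σ⁻¹𝟙 = [16.9449  7.7993  15.4451  4.8882]
a=μᵀp=0.387586  b=𝟙ᵀp=3.098817  c=𝟙ᵀq=45.077542  D=ac−b²=7.868754
λ₁=(c·0.113−b)/D = (45.077542·0.113−3.098817)/7.868754 = 0.253527
λ₂=(a−b·0.113)/D = (0.387586−3.098817·0.113)/7.868754 = 0.004755
w* = 0.253527·p + 0.004755·q:
  w_0 = 0.253527·0.5605 + 0.004755·16.9449 = 0.2227  (GE)
  w_1 = 0.253527·0.6888 + 0.004755·7.7993 = 0.2117  (Nike)
  w_2 = 0.253527·0.4788 + 0.004755·15.4451 = 0.1948  (Ford)
  w_3 = 0.253527·1.3708 + 0.004755·4.8882 = 0.3708  (Merck)
Σw_i=1.0000  μᵀw=0.1130
σ²=wᵀΣw=λ₁·μ_p+λ₂ = 0.253527·0.113 + 0.004755 = 0.033404 ≈ 0.0334


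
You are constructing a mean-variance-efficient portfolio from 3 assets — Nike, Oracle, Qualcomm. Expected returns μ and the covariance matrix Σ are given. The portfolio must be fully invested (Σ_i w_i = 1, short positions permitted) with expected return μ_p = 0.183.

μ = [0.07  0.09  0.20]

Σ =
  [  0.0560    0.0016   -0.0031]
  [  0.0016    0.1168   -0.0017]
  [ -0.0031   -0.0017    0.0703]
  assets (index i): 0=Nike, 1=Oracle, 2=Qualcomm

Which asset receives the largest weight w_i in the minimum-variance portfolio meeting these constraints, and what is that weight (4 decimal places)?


Qualcomm (0.8549)

p=Σ⁻¹μ = [1.3893  0.7941  2.9254]
q=Σ⁻¹𝟙 = [18.4573  8.5307  15.2449]
a=μᵀp=0.753799  b=𝟙ᵀp=5.108765  c=𝟙ᵀq=42.232965  D=ac−b²=5.735705
λ₁=(c·0.183−b)/D = (42.232965·0.183−5.108765)/5.735705 = 0.456765
λ₂=(a−b·0.183)/D = (0.753799−5.108765·0.183)/5.735705 = -0.031575
w* = 0.456765·p + -0.031575·q:
  w_0 = 0.456765·1.3893 + -0.031575·18.4573 = 0.0518  (Nike)
  w_1 = 0.456765·0.7941 + -0.031575·8.5307 = 0.0934  (Oracle)
  w_2 = 0.456765·2.9254 + -0.031575·15.2449 = 0.8549  (Qualcomm)
Σw_i=1.0000  μᵀw=0.1830
σ²=wᵀΣw=λ₁·μ_p+λ₂ = 0.456765·0.183 + -0.031575 = 0.052013 ≈ 0.0520


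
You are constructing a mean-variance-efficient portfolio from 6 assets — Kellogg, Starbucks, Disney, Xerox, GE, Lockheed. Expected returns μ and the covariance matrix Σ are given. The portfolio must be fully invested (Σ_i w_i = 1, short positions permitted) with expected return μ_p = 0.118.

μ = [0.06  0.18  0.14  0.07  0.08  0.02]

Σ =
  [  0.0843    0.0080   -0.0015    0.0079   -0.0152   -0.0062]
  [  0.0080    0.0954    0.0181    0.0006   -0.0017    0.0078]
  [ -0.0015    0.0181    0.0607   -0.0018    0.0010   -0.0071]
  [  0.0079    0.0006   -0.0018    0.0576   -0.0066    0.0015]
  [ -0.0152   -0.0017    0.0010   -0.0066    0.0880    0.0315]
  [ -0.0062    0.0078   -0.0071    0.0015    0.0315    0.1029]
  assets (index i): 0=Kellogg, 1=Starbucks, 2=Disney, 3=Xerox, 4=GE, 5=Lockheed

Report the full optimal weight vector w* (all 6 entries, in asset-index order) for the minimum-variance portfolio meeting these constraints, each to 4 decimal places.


u=Σ⁻¹μ = [0.6842  1.4956  1.8817  1.3030  1.1782  -0.1276]
v=Σ⁻¹𝟙 = [12.7044  5.8691  16.1872  17.2769  12.2191  7.1633]
a=μᵀu=0.756613  b=𝟙ᵀu=6.415090  c=𝟙ᵀv=71.420056  D=ac−b²=12.883989
λ₁=(c·0.118−b)/D = (71.420056·0.118−6.415090)/12.883989 = 0.156200
λ₂=(a−b·0.118)/D = (0.756613−6.415090·0.118)/12.883989 = -0.000029
w* = 0.156200·u + -0.000029·v:
  w_0 = 0.156200·0.6842 + -0.000029·12.7044 = 0.1065  (Kellogg)
  w_1 = 0.156200·1.4956 + -0.000029·5.8691 = 0.2335  (Starbucks)
  w_2 = 0.156200·1.8817 + -0.000029·16.1872 = 0.2935  (Disney)
  w_3 = 0.156200·1.3030 + -0.000029·17.2769 = 0.2030  (Xerox)
  w_4 = 0.156200·1.1782 + -0.000029·12.2191 = 0.1837  (GE)
  w_5 = 0.156200·-0.1276 + -0.000029·7.1633 = -0.0201  (Lockheed)
Σw_i=1.0000  μᵀw=0.1180
σ²=wᵀΣw=λ₁·μ_p+λ₂ = 0.156200·0.118 + -0.000029 = 0.018403 ≈ 0.0184

0.1065  0.2335  0.2935  0.2030  0.1837  -0.0201


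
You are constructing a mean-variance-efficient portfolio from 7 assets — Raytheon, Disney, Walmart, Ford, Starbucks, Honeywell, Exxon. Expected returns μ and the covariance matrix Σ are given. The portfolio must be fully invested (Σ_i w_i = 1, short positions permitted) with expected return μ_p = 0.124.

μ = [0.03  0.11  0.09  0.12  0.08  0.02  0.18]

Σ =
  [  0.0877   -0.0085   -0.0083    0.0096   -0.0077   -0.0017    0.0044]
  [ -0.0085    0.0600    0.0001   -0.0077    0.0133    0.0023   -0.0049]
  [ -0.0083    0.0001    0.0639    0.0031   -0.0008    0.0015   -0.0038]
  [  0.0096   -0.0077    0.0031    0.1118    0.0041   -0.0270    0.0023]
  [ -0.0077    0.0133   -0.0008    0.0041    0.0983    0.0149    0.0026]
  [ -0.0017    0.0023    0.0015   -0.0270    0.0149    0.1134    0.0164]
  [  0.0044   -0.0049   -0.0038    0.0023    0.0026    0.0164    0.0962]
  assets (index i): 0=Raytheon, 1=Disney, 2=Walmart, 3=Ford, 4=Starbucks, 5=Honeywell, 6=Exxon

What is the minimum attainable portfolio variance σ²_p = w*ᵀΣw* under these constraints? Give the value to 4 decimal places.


0.0171

g=Σ⁻¹μ = [0.5170  2.0956  1.5425  1.0795  0.4817  0.0299  1.9712]
h=Σ⁻¹𝟙 = [14.0574  18.8556  17.4035  10.1717  6.8916  8.5572  9.5117]
a=μᵀg=0.908340  b=𝟙ᵀg=7.717330  c=𝟙ᵀh=85.448667  D=ac−b²=18.059263
λ₁=(c·0.124−b)/D = (85.448667·0.124−7.717330)/18.059263 = 0.159381
λ₂=(a−b·0.124)/D = (0.908340−7.717330·0.124)/18.059263 = -0.002692
w* = 0.159381·g + -0.002692·h:
  w_0 = 0.159381·0.5170 + -0.002692·14.0574 = 0.0446  (Raytheon)
  w_1 = 0.159381·2.0956 + -0.002692·18.8556 = 0.2832  (Disney)
  w_2 = 0.159381·1.5425 + -0.002692·17.4035 = 0.1990  (Walmart)
  w_3 = 0.159381·1.0795 + -0.002692·10.1717 = 0.1447  (Ford)
  w_4 = 0.159381·0.4817 + -0.002692·6.8916 = 0.0582  (Starbucks)
  w_5 = 0.159381·0.0299 + -0.002692·8.5572 = -0.0183  (Honeywell)
  w_6 = 0.159381·1.9712 + -0.002692·9.5117 = 0.2886  (Exxon)
Σw_i=1.0000  μᵀw=0.1240
σ²=wᵀΣw=λ₁·μ_p+λ₂ = 0.159381·0.124 + -0.002692 = 0.017072 ≈ 0.0171


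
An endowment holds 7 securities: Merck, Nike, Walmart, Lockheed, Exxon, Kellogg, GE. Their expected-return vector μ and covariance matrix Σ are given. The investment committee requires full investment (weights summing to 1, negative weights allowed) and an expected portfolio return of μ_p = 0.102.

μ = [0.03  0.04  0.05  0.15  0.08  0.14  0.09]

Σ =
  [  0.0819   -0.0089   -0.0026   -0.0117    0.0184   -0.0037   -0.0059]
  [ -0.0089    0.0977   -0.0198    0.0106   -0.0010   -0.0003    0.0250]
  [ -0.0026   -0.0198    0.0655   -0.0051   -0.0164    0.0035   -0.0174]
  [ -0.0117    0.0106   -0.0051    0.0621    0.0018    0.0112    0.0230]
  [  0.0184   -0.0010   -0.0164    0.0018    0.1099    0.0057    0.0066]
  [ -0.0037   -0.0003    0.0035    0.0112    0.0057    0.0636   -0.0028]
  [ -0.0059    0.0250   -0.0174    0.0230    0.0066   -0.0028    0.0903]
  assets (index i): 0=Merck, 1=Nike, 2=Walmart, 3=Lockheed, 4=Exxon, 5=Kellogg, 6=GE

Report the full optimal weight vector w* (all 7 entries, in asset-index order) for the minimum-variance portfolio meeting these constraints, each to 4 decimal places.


p=Σ⁻¹μ = [0.7197  0.3563  1.3040  1.9971  0.6376  1.7949  0.6967]
q=Σ⁻¹𝟙 = [15.5048  12.9422  24.9371  12.6722  8.8850  12.7187  9.8266]
a=μᵀp=0.765604  b=𝟙ᵀp=7.506327  c=𝟙ᵀq=97.486536  D=ac−b²=18.291134
λ₁=(c·0.102−b)/D = (97.486536·0.102−7.506327)/18.291134 = 0.133250
λ₂=(a−b·0.102)/D = (0.765604−7.506327·0.102)/18.291134 = -0.000002
w* = 0.133250·p + -0.000002·q:
  w_0 = 0.133250·0.7197 + -0.000002·15.5048 = 0.0959  (Merck)
  w_1 = 0.133250·0.3563 + -0.000002·12.9422 = 0.0475  (Nike)
  w_2 = 0.133250·1.3040 + -0.000002·24.9371 = 0.1737  (Walmart)
  w_3 = 0.133250·1.9971 + -0.000002·12.6722 = 0.2661  (Lockheed)
  w_4 = 0.133250·0.6376 + -0.000002·8.8850 = 0.0849  (Exxon)
  w_5 = 0.133250·1.7949 + -0.000002·12.7187 = 0.2391  (Kellogg)
  w_6 = 0.133250·0.6967 + -0.000002·9.8266 = 0.0928  (GE)
Σw_i=1.0000  μᵀw=0.1020
σ²=wᵀΣw=λ₁·μ_p+λ₂ = 0.133250·0.102 + -0.000002 = 0.013589 ≈ 0.0136

0.0959  0.0475  0.1737  0.2661  0.0849  0.2391  0.0928


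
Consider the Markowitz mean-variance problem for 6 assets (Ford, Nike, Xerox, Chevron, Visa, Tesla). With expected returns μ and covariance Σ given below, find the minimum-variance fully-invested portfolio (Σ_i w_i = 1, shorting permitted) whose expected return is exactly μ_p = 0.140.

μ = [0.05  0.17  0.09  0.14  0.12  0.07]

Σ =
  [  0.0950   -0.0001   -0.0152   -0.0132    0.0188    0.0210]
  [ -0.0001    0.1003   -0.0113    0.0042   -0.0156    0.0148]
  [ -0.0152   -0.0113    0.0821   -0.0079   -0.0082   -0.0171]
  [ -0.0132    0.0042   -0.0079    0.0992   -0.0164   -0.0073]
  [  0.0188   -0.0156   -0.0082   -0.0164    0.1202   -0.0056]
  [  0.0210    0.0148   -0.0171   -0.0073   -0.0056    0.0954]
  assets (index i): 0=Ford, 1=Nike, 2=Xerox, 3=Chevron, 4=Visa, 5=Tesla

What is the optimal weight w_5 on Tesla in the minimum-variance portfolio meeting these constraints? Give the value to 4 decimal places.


0.0246

x=Σ⁻¹μ = [0.5988  1.9580  2.0053  1.8977  1.5963  0.8965]
y=Σ⁻¹𝟙 = [11.0216  11.8486  21.0595  15.6253  12.2567  11.9078]
a=μᵀx=1.063257  b=𝟙ᵀx=8.952601  c=𝟙ᵀy=83.719606  D=ac−b²=8.866439
λ₁=(c·0.140−b)/D = (83.719606·0.140−8.952601)/8.866439 = 0.312205
λ₂=(a−b·0.140)/D = (1.063257−8.952601·0.140)/8.866439 = -0.021441
w* = 0.312205·x + -0.021441·y:
  w_0 = 0.312205·0.5988 + -0.021441·11.0216 = -0.0494  (Ford)
  w_1 = 0.312205·1.9580 + -0.021441·11.8486 = 0.3572  (Nike)
  w_2 = 0.312205·2.0053 + -0.021441·21.0595 = 0.1745  (Xerox)
  w_3 = 0.312205·1.8977 + -0.021441·15.6253 = 0.2574  (Chevron)
  w_4 = 0.312205·1.5963 + -0.021441·12.2567 = 0.2356  (Visa)
  w_5 = 0.312205·0.8965 + -0.021441·11.9078 = 0.0246  (Tesla)
Σw_i=1.0000  μᵀw=0.1400
σ²=wᵀΣw=λ₁·μ_p+λ₂ = 0.312205·0.140 + -0.021441 = 0.022268 ≈ 0.0223


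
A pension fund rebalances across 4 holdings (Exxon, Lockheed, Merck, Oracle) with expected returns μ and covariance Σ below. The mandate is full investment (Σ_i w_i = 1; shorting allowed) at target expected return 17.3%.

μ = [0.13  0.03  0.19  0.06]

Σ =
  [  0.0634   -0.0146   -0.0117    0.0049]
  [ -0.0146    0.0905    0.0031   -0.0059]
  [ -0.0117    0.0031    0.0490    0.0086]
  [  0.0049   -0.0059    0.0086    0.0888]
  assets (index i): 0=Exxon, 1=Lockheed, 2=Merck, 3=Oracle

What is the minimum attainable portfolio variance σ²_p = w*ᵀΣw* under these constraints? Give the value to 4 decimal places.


x=Σ⁻¹μ = [3.0344  0.6729  4.5396  0.1133]
y=Σ⁻¹𝟙 = [22.7541  14.4864  23.3975  8.7022]
a=μᵀx=1.283994  b=𝟙ᵀx=8.360282  c=𝟙ᵀy=69.340230  D=ac−b²=19.138113
λ₁=(c·0.173−b)/D = (69.340230·0.173−8.360282)/19.138113 = 0.189965
λ₂=(a−b·0.173)/D = (1.283994−8.360282·0.173)/19.138113 = -0.008482
w* = 0.189965·x + -0.008482·y:
  w_0 = 0.189965·3.0344 + -0.008482·22.7541 = 0.3834  (Exxon)
  w_1 = 0.189965·0.6729 + -0.008482·14.4864 = 0.0050  (Lockheed)
  w_2 = 0.189965·4.5396 + -0.008482·23.3975 = 0.6639  (Merck)
  w_3 = 0.189965·0.1133 + -0.008482·8.7022 = -0.0523  (Oracle)
Σw_i=1.0000  μᵀw=0.1730
σ²=wᵀΣw=λ₁·μ_p+λ₂ = 0.189965·0.173 + -0.008482 = 0.024382 ≈ 0.0244

0.0244


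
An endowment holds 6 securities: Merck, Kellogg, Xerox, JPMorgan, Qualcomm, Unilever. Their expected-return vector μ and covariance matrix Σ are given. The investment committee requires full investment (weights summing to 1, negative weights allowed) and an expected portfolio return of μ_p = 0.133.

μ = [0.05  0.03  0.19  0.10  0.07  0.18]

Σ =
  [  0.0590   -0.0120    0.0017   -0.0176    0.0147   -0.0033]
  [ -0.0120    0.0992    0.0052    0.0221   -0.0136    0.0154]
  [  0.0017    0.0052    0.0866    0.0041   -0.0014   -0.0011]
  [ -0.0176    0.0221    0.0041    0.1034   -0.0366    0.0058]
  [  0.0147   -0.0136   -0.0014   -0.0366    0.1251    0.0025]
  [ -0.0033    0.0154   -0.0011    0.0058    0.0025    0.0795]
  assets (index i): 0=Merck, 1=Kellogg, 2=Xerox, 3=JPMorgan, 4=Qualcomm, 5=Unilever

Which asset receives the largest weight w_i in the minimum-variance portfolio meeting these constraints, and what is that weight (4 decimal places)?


p=Σ⁻¹μ = [1.0522  -0.2092  2.1679  1.2458  0.7567  2.2637]
q=Σ⁻¹𝟙 = [20.5790  8.7132  10.2594  14.0434  10.5357  10.5311]
a=μᵀp=1.043243  b=𝟙ᵀp=7.277066  c=𝟙ᵀq=74.661733  D=ac−b²=24.934629
λ₁=(c·0.133−b)/D = (74.661733·0.133−7.277066)/24.934629 = 0.106396
λ₂=(a−b·0.133)/D = (1.043243−7.277066·0.133)/24.934629 = 0.003024
w* = 0.106396·p + 0.003024·q:
  w_0 = 0.106396·1.0522 + 0.003024·20.5790 = 0.1742  (Merck)
  w_1 = 0.106396·-0.2092 + 0.003024·8.7132 = 0.0041  (Kellogg)
  w_2 = 0.106396·2.1679 + 0.003024·10.2594 = 0.2617  (Xerox)
  w_3 = 0.106396·1.2458 + 0.003024·14.0434 = 0.1750  (JPMorgan)
  w_4 = 0.106396·0.7567 + 0.003024·10.5357 = 0.1124  (Qualcomm)
  w_5 = 0.106396·2.2637 + 0.003024·10.5311 = 0.2727  (Unilever)
Σw_i=1.0000  μᵀw=0.1330
σ²=wᵀΣw=λ₁·μ_p+λ₂ = 0.106396·0.133 + 0.003024 = 0.017174 ≈ 0.0172

Unilever (0.2727)


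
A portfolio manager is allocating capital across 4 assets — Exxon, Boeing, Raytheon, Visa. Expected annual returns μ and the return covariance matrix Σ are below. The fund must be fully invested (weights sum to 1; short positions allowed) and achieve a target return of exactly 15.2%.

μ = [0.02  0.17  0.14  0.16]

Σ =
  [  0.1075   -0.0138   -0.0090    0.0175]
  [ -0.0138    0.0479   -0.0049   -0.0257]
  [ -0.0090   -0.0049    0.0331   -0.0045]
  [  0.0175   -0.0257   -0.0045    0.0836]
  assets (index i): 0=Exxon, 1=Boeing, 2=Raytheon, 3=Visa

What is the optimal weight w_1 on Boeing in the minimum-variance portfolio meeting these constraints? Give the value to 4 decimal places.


u=Σ⁻¹μ = [0.8713  6.6057  5.9998  4.0851]
v=Σ⁻¹𝟙 = [14.4660  42.6064  43.7676  24.3874]
a=μᵀu=2.633975  b=𝟙ᵀu=17.561863  c=𝟙ᵀv=125.227479  D=ac−b²=21.427014
λ₁=(c·0.152−b)/D = (125.227479·0.152−17.561863)/21.427014 = 0.068732
λ₂=(a−b·0.152)/D = (2.633975−17.561863·0.152)/21.427014 = -0.001653
w* = 0.068732·u + -0.001653·v:
  w_0 = 0.068732·0.8713 + -0.001653·14.4660 = 0.0360  (Exxon)
  w_1 = 0.068732·6.6057 + -0.001653·42.6064 = 0.3836  (Boeing)
  w_2 = 0.068732·5.9998 + -0.001653·43.7676 = 0.3400  (Raytheon)
  w_3 = 0.068732·4.0851 + -0.001653·24.3874 = 0.2405  (Visa)
Σw_i=1.0000  μᵀw=0.1520
σ²=wᵀΣw=λ₁·μ_p+λ₂ = 0.068732·0.152 + -0.001653 = 0.008794 ≈ 0.0088

0.3836


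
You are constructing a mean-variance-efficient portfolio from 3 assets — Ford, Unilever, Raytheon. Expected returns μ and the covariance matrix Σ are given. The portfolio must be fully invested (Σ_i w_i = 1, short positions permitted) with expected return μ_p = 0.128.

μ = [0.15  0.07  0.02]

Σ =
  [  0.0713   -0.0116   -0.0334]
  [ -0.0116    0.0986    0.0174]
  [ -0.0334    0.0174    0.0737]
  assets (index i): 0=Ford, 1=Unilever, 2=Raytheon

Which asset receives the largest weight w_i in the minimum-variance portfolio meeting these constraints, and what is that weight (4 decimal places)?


p=Σ⁻¹μ = [2.8853  0.8043  1.3891]
q=Σ⁻¹𝟙 = [26.4778  9.1252  23.4136]
a=μᵀp=0.516882  b=𝟙ᵀp=5.078702  c=𝟙ᵀq=59.016541  D=ac−b²=4.711374
λ₁=(c·0.128−b)/D = (59.016541·0.128−5.078702)/4.711374 = 0.525413
λ₂=(a−b·0.128)/D = (0.516882−5.078702·0.128)/4.711374 = -0.028270
w* = 0.525413·p + -0.028270·q:
  w_0 = 0.525413·2.8853 + -0.028270·26.4778 = 0.7675  (Ford)
  w_1 = 0.525413·0.8043 + -0.028270·9.1252 = 0.1646  (Unilever)
  w_2 = 0.525413·1.3891 + -0.028270·23.4136 = 0.0679  (Raytheon)
Σw_i=1.0000  μᵀw=0.1280
σ²=wᵀΣw=λ₁·μ_p+λ₂ = 0.525413·0.128 + -0.028270 = 0.038983 ≈ 0.0390

Ford (0.7675)


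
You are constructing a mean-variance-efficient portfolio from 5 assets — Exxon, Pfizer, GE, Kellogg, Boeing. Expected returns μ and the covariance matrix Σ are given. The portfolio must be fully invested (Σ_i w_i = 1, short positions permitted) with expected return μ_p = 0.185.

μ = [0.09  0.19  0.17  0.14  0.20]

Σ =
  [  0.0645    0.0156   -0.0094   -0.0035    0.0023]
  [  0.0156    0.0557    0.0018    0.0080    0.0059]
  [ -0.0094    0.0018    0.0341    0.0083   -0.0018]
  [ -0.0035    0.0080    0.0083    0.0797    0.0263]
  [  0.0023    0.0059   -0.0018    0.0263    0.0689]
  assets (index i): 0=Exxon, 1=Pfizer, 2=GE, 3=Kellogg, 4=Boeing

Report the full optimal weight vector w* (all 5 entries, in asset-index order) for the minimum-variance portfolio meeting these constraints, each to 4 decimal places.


p=Σ⁻¹μ = [1.4783  2.5182  5.3789  0.1050  2.7382]
q=Σ⁻¹𝟙 = [17.7696  9.9238  33.1450  4.8975  12.0673]
a=μᵀp=2.088250  b=𝟙ᵀp=12.218537  c=𝟙ᵀq=77.803133  D=ac−b²=13.179753
λ₁=(c·0.185−b)/D = (77.803133·0.185−12.218537)/13.179753 = 0.165029
λ₂=(a−b·0.185)/D = (2.088250−12.218537·0.185)/13.179753 = -0.013064
w* = 0.165029·p + -0.013064·q:
  w_0 = 0.165029·1.4783 + -0.013064·17.7696 = 0.0118  (Exxon)
  w_1 = 0.165029·2.5182 + -0.013064·9.9238 = 0.2859  (Pfizer)
  w_2 = 0.165029·5.3789 + -0.013064·33.1450 = 0.4547  (GE)
  w_3 = 0.165029·0.1050 + -0.013064·4.8975 = -0.0467  (Kellogg)
  w_4 = 0.165029·2.7382 + -0.013064·12.0673 = 0.2942  (Boeing)
Σw_i=1.0000  μᵀw=0.1850
σ²=wᵀΣw=λ₁·μ_p+λ₂ = 0.165029·0.185 + -0.013064 = 0.017466 ≈ 0.0175

0.0118  0.2859  0.4547  -0.0467  0.2942


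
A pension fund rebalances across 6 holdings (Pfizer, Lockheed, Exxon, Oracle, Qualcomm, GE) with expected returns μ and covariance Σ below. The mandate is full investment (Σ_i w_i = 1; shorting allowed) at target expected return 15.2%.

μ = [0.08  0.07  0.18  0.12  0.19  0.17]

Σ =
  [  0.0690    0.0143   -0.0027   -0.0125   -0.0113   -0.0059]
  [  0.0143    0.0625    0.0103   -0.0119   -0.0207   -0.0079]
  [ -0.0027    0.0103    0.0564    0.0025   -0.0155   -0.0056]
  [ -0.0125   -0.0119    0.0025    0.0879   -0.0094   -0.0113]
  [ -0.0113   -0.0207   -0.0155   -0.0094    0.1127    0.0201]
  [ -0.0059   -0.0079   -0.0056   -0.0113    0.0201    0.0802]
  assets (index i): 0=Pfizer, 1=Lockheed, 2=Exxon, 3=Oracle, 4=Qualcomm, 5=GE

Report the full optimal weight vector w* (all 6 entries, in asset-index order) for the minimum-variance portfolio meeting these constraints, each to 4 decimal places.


0.1172  0.0686  0.3076  0.1469  0.1840  0.1757

u=Σ⁻¹μ = [2.0097  1.5982  3.8100  2.3318  2.4714  2.4002]
v=Σ⁻¹𝟙 = [18.8241  19.4443  20.1600  19.8694  15.9103  15.9887]
a=μᵀu=2.115847  b=𝟙ᵀu=14.621180  c=𝟙ᵀv=110.196716  D=ac−b²=19.380529
λ₁=(c·0.152−b)/D = (110.196716·0.152−14.621180)/19.380529 = 0.109838
λ₂=(a−b·0.152)/D = (2.115847−14.621180·0.152)/19.380529 = -0.005499
w* = 0.109838·u + -0.005499·v:
  w_0 = 0.109838·2.0097 + -0.005499·18.8241 = 0.1172  (Pfizer)
  w_1 = 0.109838·1.5982 + -0.005499·19.4443 = 0.0686  (Lockheed)
  w_2 = 0.109838·3.8100 + -0.005499·20.1600 = 0.3076  (Exxon)
  w_3 = 0.109838·2.3318 + -0.005499·19.8694 = 0.1469  (Oracle)
  w_4 = 0.109838·2.4714 + -0.005499·15.9103 = 0.1840  (Qualcomm)
  w_5 = 0.109838·2.4002 + -0.005499·15.9887 = 0.1757  (GE)
Σw_i=1.0000  μᵀw=0.1520
σ²=wᵀΣw=λ₁·μ_p+λ₂ = 0.109838·0.152 + -0.005499 = 0.011196 ≈ 0.0112


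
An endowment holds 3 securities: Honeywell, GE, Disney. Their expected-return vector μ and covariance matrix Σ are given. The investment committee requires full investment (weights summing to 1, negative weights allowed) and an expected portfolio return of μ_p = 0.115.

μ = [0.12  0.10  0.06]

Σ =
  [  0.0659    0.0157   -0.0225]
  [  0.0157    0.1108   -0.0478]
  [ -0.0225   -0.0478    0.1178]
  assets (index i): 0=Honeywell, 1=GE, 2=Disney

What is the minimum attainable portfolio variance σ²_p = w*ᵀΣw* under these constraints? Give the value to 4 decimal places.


x=Σ⁻¹μ = [2.0043  1.2163  1.3857]
y=Σ⁻¹𝟙 = [17.8301  14.0981  17.6152]
a=μᵀx=0.445290  b=𝟙ᵀx=4.606330  c=𝟙ᵀy=49.543359  D=ac−b²=0.842888
λ₁=(c·0.115−b)/D = (49.543359·0.115−4.606330)/0.842888 = 1.294545
λ₂=(a−b·0.115)/D = (0.445290−4.606330·0.115)/0.842888 = -0.100177
w* = 1.294545·x + -0.100177·y:
  w_0 = 1.294545·2.0043 + -0.100177·17.8301 = 0.8085  (Honeywell)
  w_1 = 1.294545·1.2163 + -0.100177·14.0981 = 0.1623  (GE)
  w_2 = 1.294545·1.3857 + -0.100177·17.6152 = 0.0292  (Disney)
Σw_i=1.0000  μᵀw=0.1150
σ²=wᵀΣw=λ₁·μ_p+λ₂ = 1.294545·0.115 + -0.100177 = 0.048696 ≈ 0.0487

0.0487


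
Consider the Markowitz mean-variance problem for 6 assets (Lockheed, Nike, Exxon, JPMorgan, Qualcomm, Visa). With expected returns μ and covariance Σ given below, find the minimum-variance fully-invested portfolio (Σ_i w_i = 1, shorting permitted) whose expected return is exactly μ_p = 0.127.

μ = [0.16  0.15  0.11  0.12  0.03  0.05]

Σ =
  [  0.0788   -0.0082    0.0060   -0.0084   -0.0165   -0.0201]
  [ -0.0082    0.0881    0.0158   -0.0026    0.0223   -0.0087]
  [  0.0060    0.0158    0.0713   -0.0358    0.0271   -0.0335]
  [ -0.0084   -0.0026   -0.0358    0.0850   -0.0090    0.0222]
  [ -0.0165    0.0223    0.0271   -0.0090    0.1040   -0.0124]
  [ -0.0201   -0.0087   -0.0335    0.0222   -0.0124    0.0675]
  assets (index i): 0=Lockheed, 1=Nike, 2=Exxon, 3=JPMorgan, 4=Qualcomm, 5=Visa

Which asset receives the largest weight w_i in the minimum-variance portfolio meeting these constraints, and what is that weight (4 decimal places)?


Exxon (0.2633)

x=Σ⁻¹μ = [2.9101  1.6906  3.4407  2.4935  0.0310  2.7184]
y=Σ⁻¹𝟙 = [23.9220  9.4757  32.9697  20.2199  8.6463  34.4605]
a=μᵀx=1.533755  b=𝟙ᵀx=13.284323  c=𝟙ᵀy=129.693988  D=ac−b²=22.445555
λ₁=(c·0.127−b)/D = (129.693988·0.127−13.284323)/22.445555 = 0.141980
λ₂=(a−b·0.127)/D = (1.533755−13.284323·0.127)/22.445555 = -0.006832
w* = 0.141980·x + -0.006832·y:
  w_0 = 0.141980·2.9101 + -0.006832·23.9220 = 0.2497  (Lockheed)
  w_1 = 0.141980·1.6906 + -0.006832·9.4757 = 0.1753  (Nike)
  w_2 = 0.141980·3.4407 + -0.006832·32.9697 = 0.2633  (Exxon)
  w_3 = 0.141980·2.4935 + -0.006832·20.2199 = 0.2159  (JPMorgan)
  w_4 = 0.141980·0.0310 + -0.006832·8.6463 = -0.0547  (Qualcomm)
  w_5 = 0.141980·2.7184 + -0.006832·34.4605 = 0.1505  (Visa)
Σw_i=1.0000  μᵀw=0.1270
σ²=wᵀΣw=λ₁·μ_p+λ₂ = 0.141980·0.127 + -0.006832 = 0.011199 ≈ 0.0112


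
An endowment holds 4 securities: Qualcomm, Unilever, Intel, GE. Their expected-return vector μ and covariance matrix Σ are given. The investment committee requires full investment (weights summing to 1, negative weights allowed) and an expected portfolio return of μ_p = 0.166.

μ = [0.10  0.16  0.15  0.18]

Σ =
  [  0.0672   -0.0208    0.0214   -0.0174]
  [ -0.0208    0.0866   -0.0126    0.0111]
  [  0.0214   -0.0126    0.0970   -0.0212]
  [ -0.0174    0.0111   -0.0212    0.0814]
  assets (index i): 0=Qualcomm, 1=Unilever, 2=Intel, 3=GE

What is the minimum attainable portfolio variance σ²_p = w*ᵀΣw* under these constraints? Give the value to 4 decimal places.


0.0255

p=Σ⁻¹μ = [2.3323  2.3217  1.9685  2.9059]
q=Σ⁻¹𝟙 = [20.6519  15.9537  11.6637  17.5618]
a=μᵀp=1.423048  b=𝟙ᵀp=9.528440  c=𝟙ᵀq=65.830975  D=ac−b²=2.889488
λ₁=(c·0.166−b)/D = (65.830975·0.166−9.528440)/2.889488 = 0.484342
λ₂=(a−b·0.166)/D = (1.423048−9.528440·0.166)/2.889488 = -0.054914
w* = 0.484342·p + -0.054914·q:
  w_0 = 0.484342·2.3323 + -0.054914·20.6519 = -0.0045  (Qualcomm)
  w_1 = 0.484342·2.3217 + -0.054914·15.9537 = 0.2484  (Unilever)
  w_2 = 0.484342·1.9685 + -0.054914·11.6637 = 0.3130  (Intel)
  w_3 = 0.484342·2.9059 + -0.054914·17.5618 = 0.4431  (GE)
Σw_i=1.0000  μᵀw=0.1660
σ²=wᵀΣw=λ₁·μ_p+λ₂ = 0.484342·0.166 + -0.054914 = 0.025487 ≈ 0.0255


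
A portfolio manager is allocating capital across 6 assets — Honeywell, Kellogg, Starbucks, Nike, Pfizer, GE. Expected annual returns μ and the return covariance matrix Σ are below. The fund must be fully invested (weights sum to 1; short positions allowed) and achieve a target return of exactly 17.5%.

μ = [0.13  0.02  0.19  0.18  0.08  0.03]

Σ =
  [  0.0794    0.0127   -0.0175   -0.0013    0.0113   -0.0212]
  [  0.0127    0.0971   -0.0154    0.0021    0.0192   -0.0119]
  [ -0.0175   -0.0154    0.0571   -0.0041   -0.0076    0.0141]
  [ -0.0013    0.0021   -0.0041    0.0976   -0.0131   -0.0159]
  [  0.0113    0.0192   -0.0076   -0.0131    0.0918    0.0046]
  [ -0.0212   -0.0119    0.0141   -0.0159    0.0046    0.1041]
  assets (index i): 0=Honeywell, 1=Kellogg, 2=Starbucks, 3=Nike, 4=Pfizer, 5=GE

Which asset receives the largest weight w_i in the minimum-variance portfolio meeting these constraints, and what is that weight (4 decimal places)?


g=Σ⁻¹μ = [2.5720  0.3587  4.3919  2.2998  1.1436  0.5589]
h=Σ⁻¹𝟙 = [18.7431  11.2262  25.4177  14.7683  9.7941  13.0866]
a=μᵀg=1.698214  b=𝟙ᵀg=11.324905  c=𝟙ᵀh=93.036012  D=ac−b²=29.741556
λ₁=(c·0.175−b)/D = (93.036012·0.175−11.324905)/29.741556 = 0.166649
λ₂=(a−b·0.175)/D = (1.698214−11.324905·0.175)/29.741556 = -0.009537
w* = 0.166649·g + -0.009537·h:
  w_0 = 0.166649·2.5720 + -0.009537·18.7431 = 0.2499  (Honeywell)
  w_1 = 0.166649·0.3587 + -0.009537·11.2262 = -0.0473  (Kellogg)
  w_2 = 0.166649·4.3919 + -0.009537·25.4177 = 0.4895  (Starbucks)
  w_3 = 0.166649·2.2998 + -0.009537·14.7683 = 0.2424  (Nike)
  w_4 = 0.166649·1.1436 + -0.009537·9.7941 = 0.0972  (Pfizer)
  w_5 = 0.166649·0.5589 + -0.009537·13.0866 = -0.0317  (GE)
Σw_i=1.0000  μᵀw=0.1750
σ²=wᵀΣw=λ₁·μ_p+λ₂ = 0.166649·0.175 + -0.009537 = 0.019627 ≈ 0.0196

Starbucks (0.4895)


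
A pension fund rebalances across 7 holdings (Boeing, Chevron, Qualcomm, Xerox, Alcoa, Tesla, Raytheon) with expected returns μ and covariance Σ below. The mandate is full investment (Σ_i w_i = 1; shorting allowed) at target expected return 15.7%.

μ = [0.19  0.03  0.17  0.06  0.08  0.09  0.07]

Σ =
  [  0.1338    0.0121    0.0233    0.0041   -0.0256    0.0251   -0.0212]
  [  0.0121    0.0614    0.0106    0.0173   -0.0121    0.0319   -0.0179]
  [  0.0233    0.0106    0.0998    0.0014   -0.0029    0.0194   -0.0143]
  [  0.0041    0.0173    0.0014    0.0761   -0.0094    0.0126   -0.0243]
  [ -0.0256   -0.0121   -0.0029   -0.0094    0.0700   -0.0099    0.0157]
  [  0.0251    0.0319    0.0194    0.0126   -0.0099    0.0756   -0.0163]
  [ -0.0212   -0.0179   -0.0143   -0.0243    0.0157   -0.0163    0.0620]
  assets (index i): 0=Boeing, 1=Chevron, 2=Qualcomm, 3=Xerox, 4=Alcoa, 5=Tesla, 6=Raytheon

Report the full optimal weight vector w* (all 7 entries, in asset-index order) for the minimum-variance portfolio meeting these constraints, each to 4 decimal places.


0.3355  -0.2674  0.3335  0.1141  0.1772  0.1030  0.2040

x=Σ⁻¹μ = [1.6589  0.1546  1.5482  1.5074  1.5846  0.6643  2.4622]
y=Σ⁻¹𝟙 = [11.0806  16.5133  9.2838  19.9561  18.0085  6.0614  31.6816]
a=μᵀx=1.032385  b=𝟙ᵀx=9.580231  c=𝟙ᵀy=112.585231  D=ac−b²=24.450476
λ₁=(c·0.157−b)/D = (112.585231·0.157−9.580231)/24.450476 = 0.331104
λ₂=(a−b·0.157)/D = (1.032385−9.580231·0.157)/24.450476 = -0.019293
w* = 0.331104·x + -0.019293·y:
  w_0 = 0.331104·1.6589 + -0.019293·11.0806 = 0.3355  (Boeing)
  w_1 = 0.331104·0.1546 + -0.019293·16.5133 = -0.2674  (Chevron)
  w_2 = 0.331104·1.5482 + -0.019293·9.2838 = 0.3335  (Qualcomm)
  w_3 = 0.331104·1.5074 + -0.019293·19.9561 = 0.1141  (Xerox)
  w_4 = 0.331104·1.5846 + -0.019293·18.0085 = 0.1772  (Alcoa)
  w_5 = 0.331104·0.6643 + -0.019293·6.0614 = 0.1030  (Tesla)
  w_6 = 0.331104·2.4622 + -0.019293·31.6816 = 0.2040  (Raytheon)
Σw_i=1.0000  μᵀw=0.1570
σ²=wᵀΣw=λ₁·μ_p+λ₂ = 0.331104·0.157 + -0.019293 = 0.032691 ≈ 0.0327


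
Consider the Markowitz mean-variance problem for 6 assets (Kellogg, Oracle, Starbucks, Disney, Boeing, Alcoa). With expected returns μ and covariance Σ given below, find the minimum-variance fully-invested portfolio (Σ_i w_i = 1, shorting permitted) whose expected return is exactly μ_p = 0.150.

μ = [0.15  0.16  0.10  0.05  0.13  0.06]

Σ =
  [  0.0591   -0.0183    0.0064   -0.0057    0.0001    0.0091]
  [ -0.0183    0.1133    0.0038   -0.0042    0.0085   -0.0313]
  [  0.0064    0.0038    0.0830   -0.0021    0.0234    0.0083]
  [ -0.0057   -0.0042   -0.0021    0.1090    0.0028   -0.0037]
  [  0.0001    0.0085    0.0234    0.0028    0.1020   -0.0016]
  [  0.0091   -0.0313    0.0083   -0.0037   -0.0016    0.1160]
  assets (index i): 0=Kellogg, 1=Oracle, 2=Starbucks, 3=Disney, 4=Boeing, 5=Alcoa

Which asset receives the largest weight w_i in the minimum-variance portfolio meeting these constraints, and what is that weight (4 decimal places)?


p=Σ⁻¹μ = [3.0605  2.0727  0.5352  0.7123  0.9695  0.8342]
q=Σ⁻¹𝟙 = [20.0980  14.7679  7.0917  11.1289  6.7932  10.9701]
a=μᵀp=1.055939  b=𝟙ᵀp=8.184512  c=𝟙ᵀq=70.849836  D=ac−b²=7.826843
λ₁=(c·0.150−b)/D = (70.849836·0.150−8.184512)/7.826843 = 0.312126
λ₂=(a−b·0.150)/D = (1.055939−8.184512·0.150)/7.826843 = -0.021942
w* = 0.312126·p + -0.021942·q:
  w_0 = 0.312126·3.0605 + -0.021942·20.0980 = 0.5143  (Kellogg)
  w_1 = 0.312126·2.0727 + -0.021942·14.7679 = 0.3229  (Oracle)
  w_2 = 0.312126·0.5352 + -0.021942·7.0917 = 0.0114  (Starbucks)
  w_3 = 0.312126·0.7123 + -0.021942·11.1289 = -0.0218  (Disney)
  w_4 = 0.312126·0.9695 + -0.021942·6.7932 = 0.1536  (Boeing)
  w_5 = 0.312126·0.8342 + -0.021942·10.9701 = 0.0197  (Alcoa)
Σw_i=1.0000  μᵀw=0.1500
σ²=wᵀΣw=λ₁·μ_p+λ₂ = 0.312126·0.150 + -0.021942 = 0.024877 ≈ 0.0249

Kellogg (0.5143)


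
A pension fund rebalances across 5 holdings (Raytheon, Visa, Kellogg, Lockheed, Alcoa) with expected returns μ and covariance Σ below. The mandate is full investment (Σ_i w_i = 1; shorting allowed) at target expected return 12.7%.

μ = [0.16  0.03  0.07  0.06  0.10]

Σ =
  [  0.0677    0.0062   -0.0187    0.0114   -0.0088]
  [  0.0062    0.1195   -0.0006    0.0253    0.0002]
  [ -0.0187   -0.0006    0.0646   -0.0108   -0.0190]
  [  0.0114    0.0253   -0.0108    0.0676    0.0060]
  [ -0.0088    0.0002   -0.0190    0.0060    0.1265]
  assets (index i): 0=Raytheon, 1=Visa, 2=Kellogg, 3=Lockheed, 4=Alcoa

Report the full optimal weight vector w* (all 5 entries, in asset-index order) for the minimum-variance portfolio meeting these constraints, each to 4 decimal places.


0.5425  -0.0646  0.3111  0.0185  0.1925

g=Σ⁻¹μ = [3.1212  -0.0392  2.4935  0.6543  1.3512]
h=Σ⁻¹𝟙 = [21.5384  4.6831  27.6881  12.6818  12.9532]
a=μᵀg=0.847136  b=𝟙ᵀg=7.581036  c=𝟙ᵀh=79.544697  D=ac−b²=9.913068
λ₁=(c·0.127−b)/D = (79.544697·0.127−7.581036)/9.913068 = 0.254325
λ₂=(a−b·0.127)/D = (0.847136−7.581036·0.127)/9.913068 = -0.011667
w* = 0.254325·g + -0.011667·h:
  w_0 = 0.254325·3.1212 + -0.011667·21.5384 = 0.5425  (Raytheon)
  w_1 = 0.254325·-0.0392 + -0.011667·4.6831 = -0.0646  (Visa)
  w_2 = 0.254325·2.4935 + -0.011667·27.6881 = 0.3111  (Kellogg)
  w_3 = 0.254325·0.6543 + -0.011667·12.6818 = 0.0185  (Lockheed)
  w_4 = 0.254325·1.3512 + -0.011667·12.9532 = 0.1925  (Alcoa)
Σw_i=1.0000  μᵀw=0.1270
σ²=wᵀΣw=λ₁·μ_p+λ₂ = 0.254325·0.127 + -0.011667 = 0.020632 ≈ 0.0206


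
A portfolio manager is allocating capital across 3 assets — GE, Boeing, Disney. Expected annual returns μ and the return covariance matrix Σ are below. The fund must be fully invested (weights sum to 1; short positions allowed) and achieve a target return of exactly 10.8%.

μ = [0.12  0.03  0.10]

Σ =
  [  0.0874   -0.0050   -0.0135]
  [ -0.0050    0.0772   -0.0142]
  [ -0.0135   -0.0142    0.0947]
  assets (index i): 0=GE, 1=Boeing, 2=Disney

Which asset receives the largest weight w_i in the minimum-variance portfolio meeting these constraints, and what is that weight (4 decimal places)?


p=Σ⁻¹μ = [1.6325  0.7521  1.4015]
q=Σ⁻¹𝟙 = [14.7392  16.6973  15.1645]
a=μᵀp=0.358610  b=𝟙ᵀp=3.786079  c=𝟙ᵀq=46.601064  D=ac−b²=2.377204
λ₁=(c·0.108−b)/D = (46.601064·0.108−3.786079)/2.377204 = 0.524497
λ₂=(a−b·0.108)/D = (0.358610−3.786079·0.108)/2.377204 = -0.021154
w* = 0.524497·p + -0.021154·q:
  w_0 = 0.524497·1.6325 + -0.021154·14.7392 = 0.5445  (GE)
  w_1 = 0.524497·0.7521 + -0.021154·16.6973 = 0.0413  (Boeing)
  w_2 = 0.524497·1.4015 + -0.021154·15.1645 = 0.4143  (Disney)
Σw_i=1.0000  μᵀw=0.1080
σ²=wᵀΣw=λ₁·μ_p+λ₂ = 0.524497·0.108 + -0.021154 = 0.035492 ≈ 0.0355

GE (0.5445)


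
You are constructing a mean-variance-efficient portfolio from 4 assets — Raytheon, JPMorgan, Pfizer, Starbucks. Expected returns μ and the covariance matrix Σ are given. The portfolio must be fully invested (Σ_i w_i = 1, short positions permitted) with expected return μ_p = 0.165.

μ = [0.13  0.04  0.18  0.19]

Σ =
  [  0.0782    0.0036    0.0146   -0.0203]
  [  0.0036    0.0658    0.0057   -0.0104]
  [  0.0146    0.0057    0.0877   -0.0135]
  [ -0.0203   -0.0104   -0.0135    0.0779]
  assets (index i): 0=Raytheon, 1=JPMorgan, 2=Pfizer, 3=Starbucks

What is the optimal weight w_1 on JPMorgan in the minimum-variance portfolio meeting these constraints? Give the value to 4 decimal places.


u=Σ⁻¹μ = [2.1203  0.8536  2.1802  3.4833]
v=Σ⁻¹𝟙 = [15.4166  16.7204  10.9803  20.9895]
a=μᵀu=1.364054  b=𝟙ᵀu=8.637438  c=𝟙ᵀv=64.106856  D=ac−b²=12.839854
λ₁=(c·0.165−b)/D = (64.106856·0.165−8.637438)/12.839854 = 0.151107
λ₂=(a−b·0.165)/D = (1.364054−8.637438·0.165)/12.839854 = -0.004760
w* = 0.151107·u + -0.004760·v:
  w_0 = 0.151107·2.1203 + -0.004760·15.4166 = 0.2470  (Raytheon)
  w_1 = 0.151107·0.8536 + -0.004760·16.7204 = 0.0494  (JPMorgan)
  w_2 = 0.151107·2.1802 + -0.004760·10.9803 = 0.2772  (Pfizer)
  w_3 = 0.151107·3.4833 + -0.004760·20.9895 = 0.4264  (Starbucks)
Σw_i=1.0000  μᵀw=0.1650
σ²=wᵀΣw=λ₁·μ_p+λ₂ = 0.151107·0.165 + -0.004760 = 0.020172 ≈ 0.0202

0.0494


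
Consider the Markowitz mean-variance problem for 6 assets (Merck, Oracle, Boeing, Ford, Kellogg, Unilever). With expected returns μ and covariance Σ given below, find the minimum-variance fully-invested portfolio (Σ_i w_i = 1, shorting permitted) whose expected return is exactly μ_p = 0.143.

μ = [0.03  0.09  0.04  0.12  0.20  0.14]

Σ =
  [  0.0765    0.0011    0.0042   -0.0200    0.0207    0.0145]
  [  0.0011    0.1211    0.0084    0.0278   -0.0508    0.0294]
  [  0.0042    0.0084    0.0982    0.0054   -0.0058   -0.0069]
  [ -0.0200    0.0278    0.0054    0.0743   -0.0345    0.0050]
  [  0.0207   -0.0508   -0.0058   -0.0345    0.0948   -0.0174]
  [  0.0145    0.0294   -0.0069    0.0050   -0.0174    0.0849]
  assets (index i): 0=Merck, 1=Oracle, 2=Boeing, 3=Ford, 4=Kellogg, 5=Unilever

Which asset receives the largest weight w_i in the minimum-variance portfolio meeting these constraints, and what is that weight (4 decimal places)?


u=Σ⁻¹μ = [-0.4990  1.4208  0.5549  2.8214  4.4125  2.0255]
v=Σ⁻¹𝟙 = [9.3957  9.9683  9.9522  22.1962  24.5926  11.2638]
a=μᵀu=1.639737  b=𝟙ᵀu=10.736109  c=𝟙ᵀv=87.368780  D=ac−b²=27.997747
λ₁=(c·0.143−b)/D = (87.368780·0.143−10.736109)/27.997747 = 0.062777
λ₂=(a−b·0.143)/D = (1.639737−10.736109·0.143)/27.997747 = 0.003731
w* = 0.062777·u + 0.003731·v:
  w_0 = 0.062777·-0.4990 + 0.003731·9.3957 = 0.0037  (Merck)
  w_1 = 0.062777·1.4208 + 0.003731·9.9683 = 0.1264  (Oracle)
  w_2 = 0.062777·0.5549 + 0.003731·9.9522 = 0.0720  (Boeing)
  w_3 = 0.062777·2.8214 + 0.003731·22.1962 = 0.2599  (Ford)
  w_4 = 0.062777·4.4125 + 0.003731·24.5926 = 0.3688  (Kellogg)
  w_5 = 0.062777·2.0255 + 0.003731·11.2638 = 0.1692  (Unilever)
Σw_i=1.0000  μᵀw=0.1430
σ²=wᵀΣw=λ₁·μ_p+λ₂ = 0.062777·0.143 + 0.003731 = 0.012709 ≈ 0.0127

Kellogg (0.3688)


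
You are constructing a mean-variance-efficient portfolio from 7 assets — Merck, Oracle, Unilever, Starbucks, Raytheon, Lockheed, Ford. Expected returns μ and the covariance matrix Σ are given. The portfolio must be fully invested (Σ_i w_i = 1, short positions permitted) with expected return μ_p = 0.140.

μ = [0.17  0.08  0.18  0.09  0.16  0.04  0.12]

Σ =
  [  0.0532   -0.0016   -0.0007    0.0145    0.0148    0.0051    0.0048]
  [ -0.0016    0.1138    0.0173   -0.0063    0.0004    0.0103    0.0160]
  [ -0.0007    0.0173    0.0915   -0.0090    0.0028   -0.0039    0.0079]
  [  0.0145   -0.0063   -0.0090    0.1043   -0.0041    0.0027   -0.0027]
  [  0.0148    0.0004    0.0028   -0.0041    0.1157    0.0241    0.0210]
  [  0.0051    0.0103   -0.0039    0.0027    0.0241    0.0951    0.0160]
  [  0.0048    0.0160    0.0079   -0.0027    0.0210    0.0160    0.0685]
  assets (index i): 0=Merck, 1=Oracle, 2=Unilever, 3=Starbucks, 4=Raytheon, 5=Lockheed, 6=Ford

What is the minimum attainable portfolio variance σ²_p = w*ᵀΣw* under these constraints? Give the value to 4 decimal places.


0.0178

x=Σ⁻¹μ = [2.7105  0.3546  1.8717  0.7321  0.8445  -0.0989  1.0563]
y=Σ⁻¹𝟙 = [14.1262  6.1000  10.2072  9.0721  3.9123  6.8246  8.5708]
a=μᵀx=1.149851  b=𝟙ᵀx=7.470680  c=𝟙ᵀy=58.813178  D=ac−b²=11.815329
λ₁=(c·0.140−b)/D = (58.813178·0.140−7.470680)/11.815329 = 0.064591
λ₂=(a−b·0.140)/D = (1.149851−7.470680·0.140)/11.815329 = 0.008798
w* = 0.064591·x + 0.008798·y:
  w_0 = 0.064591·2.7105 + 0.008798·14.1262 = 0.2994  (Merck)
  w_1 = 0.064591·0.3546 + 0.008798·6.1000 = 0.0766  (Oracle)
  w_2 = 0.064591·1.8717 + 0.008798·10.2072 = 0.2107  (Unilever)
  w_3 = 0.064591·0.7321 + 0.008798·9.0721 = 0.1271  (Starbucks)
  w_4 = 0.064591·0.8445 + 0.008798·3.9123 = 0.0890  (Raytheon)
  w_5 = 0.064591·-0.0989 + 0.008798·6.8246 = 0.0537  (Lockheed)
  w_6 = 0.064591·1.0563 + 0.008798·8.5708 = 0.1436  (Ford)
Σw_i=1.0000  μᵀw=0.1400
σ²=wᵀΣw=λ₁·μ_p+λ₂ = 0.064591·0.140 + 0.008798 = 0.017841 ≈ 0.0178
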